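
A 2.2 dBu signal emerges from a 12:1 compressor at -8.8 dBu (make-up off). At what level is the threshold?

-9.8 dBu

Let T be the threshold. Output overshoot = (input overshoot)/R, so -8.8 − T = (2.2 − T)/12.
12·(-8.8 − T) = 2.2 − T → 11·T = -105.6 − 2.2 = -107.8.
T = -107.8/11 = -9.8 dBu.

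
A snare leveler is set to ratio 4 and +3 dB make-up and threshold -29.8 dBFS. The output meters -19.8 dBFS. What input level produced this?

Stripping the +3 dB make-up gives -22.8 dBFS at the gain stage.
Post-compression overshoot = -22.8 − (-29.8) = 7 dB.
Undo the ratio: input overshoot = 7 × 4 = 28 dB, giving input = -1.8 dBFS.

-1.8 dBFS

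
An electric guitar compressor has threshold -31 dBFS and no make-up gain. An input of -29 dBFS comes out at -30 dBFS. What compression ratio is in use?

2:1

Input overshoot = -29 − (-31) = 2 dB; output overshoot = -30 − (-31) = 1 dB.
Ratio = 2 / 1 = 2.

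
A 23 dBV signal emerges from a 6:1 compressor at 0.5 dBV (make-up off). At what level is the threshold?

-4 dBV

Input is 27 dB above T (since output overshoot × R = input overshoot: (0.5 − T)·6 = 23 − T gives T = -4 dBV).
Check: -4 + (23 − (-4))/6 = -4 + 4.5 = 0.5 dBV. ✓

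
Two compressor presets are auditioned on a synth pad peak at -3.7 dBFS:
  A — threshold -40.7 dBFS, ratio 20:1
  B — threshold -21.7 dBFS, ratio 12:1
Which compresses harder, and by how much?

A, by 18.65 dB

A: overshoot 37 dB → output overshoot 1.85 dB → GR 35.15 dB.
B: overshoot 18 dB → output overshoot 1.5 dB → GR 16.5 dB.
Difference: 18.65 dB in favour of A.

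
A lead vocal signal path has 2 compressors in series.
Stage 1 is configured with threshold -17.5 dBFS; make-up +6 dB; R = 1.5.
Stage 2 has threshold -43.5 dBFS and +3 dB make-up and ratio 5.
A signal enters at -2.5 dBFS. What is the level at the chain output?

Stage 1: -2.5 dBFS is 15 dB over -17.5 dBFS; at 1.5:1 that becomes 10 dB over, giving -7.5 dBFS; +6 dB make-up → -1.5 dBFS.
Stage 2: overshoot 42 dB → 42/5 = 8.4 dB → -35.1 dBFS; +3 dB make-up → -32.1 dBFS.

-32.1 dBFS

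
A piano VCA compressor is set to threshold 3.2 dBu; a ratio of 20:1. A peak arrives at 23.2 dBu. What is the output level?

4.2 dBu

23.2 dBu sits 20 dB over threshold.
20:1 compression reduces that to 20/20 = 1 dB over.
So the level is 3.2 + 1 = 4.2 dBu.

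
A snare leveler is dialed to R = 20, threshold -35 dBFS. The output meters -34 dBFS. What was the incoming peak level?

-15 dBFS

The compressed level sits -34 − (-35) = 1 dB over threshold.
Undo the ratio: input overshoot = 1 × 20 = 20 dB, giving input = -15 dBFS.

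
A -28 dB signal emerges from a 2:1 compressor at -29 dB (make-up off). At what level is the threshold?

Input is 2 dB above T (since output overshoot × R = input overshoot: (-29 − T)·2 = -28 − T gives T = -30 dB).
Check: -30 + (-28 − (-30))/2 = -30 + 1 = -29 dB. ✓

-30 dB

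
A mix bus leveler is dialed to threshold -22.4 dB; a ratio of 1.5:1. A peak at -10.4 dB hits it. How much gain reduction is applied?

4 dB

-10.4 dB exceeds the threshold by 12 dB.
At 1.5:1, output sits 12/1.5 = 8 dB above threshold.
Gain reduction = 12 − 8 = 4 dB.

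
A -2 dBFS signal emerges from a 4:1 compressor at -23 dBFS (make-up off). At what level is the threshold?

Input is 28 dB above T (since output overshoot × R = input overshoot: (-23 − T)·4 = -2 − T gives T = -30 dBFS).
Check: -30 + (-2 − (-30))/4 = -30 + 7 = -23 dBFS. ✓

-30 dBFS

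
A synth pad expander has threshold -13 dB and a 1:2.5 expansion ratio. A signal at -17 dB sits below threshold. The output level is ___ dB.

-23 dB

The input is 4 dB below the -13 dB threshold.
A 1:2.5 expander multiplies undershoot by 2.5: 4 × 2.5 = 10 dB below threshold.
Output = -13 − 10 = -23 dB.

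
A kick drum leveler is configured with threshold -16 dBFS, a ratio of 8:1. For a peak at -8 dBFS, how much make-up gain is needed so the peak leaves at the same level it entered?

7 dB

The peak compresses to -16 + 8/8 = -15 dBFS.
To reach -8 dBFS requires -8 − (-15) = 7 dB of make-up.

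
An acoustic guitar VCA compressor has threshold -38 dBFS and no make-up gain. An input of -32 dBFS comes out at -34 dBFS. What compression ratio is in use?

Input overshoot = -32 − (-38) = 6 dB; output overshoot = -34 − (-38) = 4 dB.
Ratio = 6 / 4 = 1.5.

1.5:1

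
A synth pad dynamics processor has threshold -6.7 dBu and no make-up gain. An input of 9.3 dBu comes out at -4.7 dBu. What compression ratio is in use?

Input overshoot = 9.3 − (-6.7) = 16 dB; output overshoot = -4.7 − (-6.7) = 2 dB.
Ratio = 16 / 2 = 8.

8:1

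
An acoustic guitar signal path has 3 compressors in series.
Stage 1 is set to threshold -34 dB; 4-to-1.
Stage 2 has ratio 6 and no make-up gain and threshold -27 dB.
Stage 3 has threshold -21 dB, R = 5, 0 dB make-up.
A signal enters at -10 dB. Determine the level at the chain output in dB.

-28 dB

Stage 1: overshoot 24 dB → 24/4 = 6 dB → -28 dB.
Stage 2: -28 dB ≤ -27 dB, so stage 2 doesn't engage; output -28 dB.
Stage 3: -28 dB ≤ -21 dB, so stage 3 doesn't engage; output -28 dB.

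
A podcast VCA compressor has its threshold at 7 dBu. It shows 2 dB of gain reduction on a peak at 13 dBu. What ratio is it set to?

Input overshoot = 13 − 7 = 6 dB.
Output overshoot = 6 − 2 = 4 dB.
Ratio = input overshoot / output overshoot = 6 / 4 = 1.5.

1.5:1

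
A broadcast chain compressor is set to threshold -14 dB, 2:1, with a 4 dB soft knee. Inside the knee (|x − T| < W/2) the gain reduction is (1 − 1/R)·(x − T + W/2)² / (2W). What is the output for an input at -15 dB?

x − T + W/2 = -15 − (-14) + 2 = 1.
GR = (1 − 1/2) × 1² / 8 = 0.5 × 1 / 8 = 0.0625 dB.
Output = -15 − 0.0625 = -15.0625 dB.

-15.0625 dB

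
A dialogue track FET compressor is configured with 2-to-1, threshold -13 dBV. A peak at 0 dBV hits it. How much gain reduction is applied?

The signal is 13 dB above threshold.
After 2:1 compression the overshoot becomes 13/2 = 6.5 dB.
Gain reduction = 13 − 6.5 = 6.5 dB.

6.5 dB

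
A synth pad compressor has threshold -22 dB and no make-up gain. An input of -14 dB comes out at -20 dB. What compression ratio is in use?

4:1

Input overshoot = -14 − (-22) = 8 dB; output overshoot = -20 − (-22) = 2 dB.
Ratio = 8 / 2 = 4.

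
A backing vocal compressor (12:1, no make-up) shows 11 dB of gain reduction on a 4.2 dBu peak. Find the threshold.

-7.8 dBu

Input is 12 dB above T (since output overshoot × R = input overshoot: (-6.8 − T)·12 = 4.2 − T gives T = -7.8 dBu).
Check: -7.8 + (4.2 − (-7.8))/12 = -7.8 + 1 = -6.8 dBu. ✓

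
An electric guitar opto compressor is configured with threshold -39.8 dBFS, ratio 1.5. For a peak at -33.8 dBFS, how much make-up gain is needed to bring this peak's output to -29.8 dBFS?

6 dB

Without make-up, output = threshold + overshoot/1.5 = -39.8 + 4 = -35.8 dBFS.
Gap to target: 6 dB.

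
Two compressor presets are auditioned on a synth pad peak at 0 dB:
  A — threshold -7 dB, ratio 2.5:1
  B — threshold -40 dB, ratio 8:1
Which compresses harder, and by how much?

B, by 30.8 dB

A: overshoot 7 dB → output overshoot 2.8 dB → GR 4.2 dB.
B: overshoot 40 dB → output overshoot 5 dB → GR 35 dB.
Difference: 30.8 dB in favour of B.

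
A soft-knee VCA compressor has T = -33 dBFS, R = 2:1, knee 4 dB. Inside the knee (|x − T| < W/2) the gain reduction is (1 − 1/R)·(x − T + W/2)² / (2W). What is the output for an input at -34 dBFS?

-34.0625 dBFS

x − T + W/2 = -34 − (-33) + 2 = 1.
GR = (1 − 1/2) × 1² / 8 = 0.5 × 1 / 8 = 0.0625 dB.
Output = -34 − 0.0625 = -34.0625 dBFS.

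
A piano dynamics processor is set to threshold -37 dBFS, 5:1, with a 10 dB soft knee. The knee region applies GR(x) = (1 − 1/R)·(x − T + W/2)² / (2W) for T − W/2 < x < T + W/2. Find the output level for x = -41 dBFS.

x − T + W/2 = -41 − (-37) + 5 = 1.
GR = (1 − 1/5) × 1² / 20 = 0.8 × 1 / 20 = 0.04 dB.
Output = -41 − 0.04 = -41.04 dBFS.

-41.04 dBFS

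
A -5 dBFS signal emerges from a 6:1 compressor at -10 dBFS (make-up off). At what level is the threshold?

Gain reduction = -5 − (-10) = 5 dB; output overshoot = GR / (R − 1) = 5 / 5 = 1 dB.
Threshold = output − output overshoot = -10 − 1 = -11 dBFS.

-11 dBFS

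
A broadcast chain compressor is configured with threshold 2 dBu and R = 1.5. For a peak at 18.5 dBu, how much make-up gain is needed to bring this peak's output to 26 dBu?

The peak compresses to 2 + 16.5/1.5 = 13 dBu.
To reach 26 dBu requires 26 − 13 = 13 dB of make-up.

13 dB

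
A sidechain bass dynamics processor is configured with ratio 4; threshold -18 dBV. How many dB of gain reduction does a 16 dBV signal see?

16 dBV exceeds the threshold by 34 dB.
At 4:1, output sits 34/4 = 8.5 dB above threshold.
Gain reduction = 34 − 8.5 = 25.5 dB.

25.5 dB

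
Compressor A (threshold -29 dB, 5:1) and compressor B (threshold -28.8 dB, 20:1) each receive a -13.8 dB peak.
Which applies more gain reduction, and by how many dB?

A: 15.2 dB over, compressed to 3.04 dB over, so 12.16 dB of GR.
B: 15 dB over, compressed to 0.75 dB over, so 14.25 dB of GR.
B applies 2.09 dB more gain reduction.

B, by 2.09 dB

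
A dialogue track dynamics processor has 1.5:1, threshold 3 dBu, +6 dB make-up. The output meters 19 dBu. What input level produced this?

18 dBu

Before make-up, the level was 19 − 6 = 13 dBu.
The compressed level sits 13 − 3 = 10 dB over threshold.
Undo the ratio: input overshoot = 10 × 1.5 = 15 dB, giving input = 18 dBu.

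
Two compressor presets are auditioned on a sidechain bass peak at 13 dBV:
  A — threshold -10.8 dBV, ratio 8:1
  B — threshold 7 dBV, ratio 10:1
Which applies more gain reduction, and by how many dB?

A, by 15.425 dB

A: overshoot 23.8 dB → output overshoot 2.975 dB → GR 20.825 dB.
B: overshoot 6 dB → output overshoot 0.6 dB → GR 5.4 dB.
A reduces 15.425 dB more.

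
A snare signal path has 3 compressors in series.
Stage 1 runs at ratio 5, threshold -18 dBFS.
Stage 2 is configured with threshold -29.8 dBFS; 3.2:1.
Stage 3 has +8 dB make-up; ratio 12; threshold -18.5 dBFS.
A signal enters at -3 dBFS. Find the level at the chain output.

Stage 1: overshoot 15 dB → 15/5 = 3 dB → -15 dBFS.
Stage 2: overshoot 14.8 dB → 14.8/3.2 = 4.625 dB → -25.175 dBFS.
Stage 3: -25.175 dBFS is at or below the -18.5 dBFS threshold — no compression; make-up brings it to -17.175 dBFS.

-17.175 dBFS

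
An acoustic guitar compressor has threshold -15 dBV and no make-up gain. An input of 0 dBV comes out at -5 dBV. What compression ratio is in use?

1.5:1

Input overshoot = 0 − (-15) = 15 dB; output overshoot = -5 − (-15) = 10 dB.
Ratio = 15 / 10 = 1.5.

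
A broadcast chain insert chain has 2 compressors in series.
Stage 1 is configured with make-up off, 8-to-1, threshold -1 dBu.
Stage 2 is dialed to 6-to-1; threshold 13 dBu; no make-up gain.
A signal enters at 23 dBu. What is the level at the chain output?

2 dBu

Stage 1: overshoot 24 dB → 24/8 = 3 dB → 2 dBu.
Stage 2: 2 dBu is at or below the 13 dBu threshold — no compression; output 2 dBu.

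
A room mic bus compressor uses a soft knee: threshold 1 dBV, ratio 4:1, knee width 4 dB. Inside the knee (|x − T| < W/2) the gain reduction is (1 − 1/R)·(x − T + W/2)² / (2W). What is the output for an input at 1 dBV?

x − T + W/2 = 1 − 1 + 2 = 2.
GR = (1 − 1/4) × 2² / 8 = 0.75 × 4 / 8 = 0.375 dB.
Output = 1 − 0.375 = 0.625 dBV.

0.625 dBV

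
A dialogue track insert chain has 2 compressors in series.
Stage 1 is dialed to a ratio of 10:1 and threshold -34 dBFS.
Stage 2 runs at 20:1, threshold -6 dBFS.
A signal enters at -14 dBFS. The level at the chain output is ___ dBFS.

Stage 1: -14 dBFS is 20 dB over -34 dBFS; at 10:1 that becomes 2 dB over, giving -32 dBFS.
Stage 2: -32 dBFS ≤ -6 dBFS, so stage 2 doesn't engage; output -32 dBFS.

-32 dBFS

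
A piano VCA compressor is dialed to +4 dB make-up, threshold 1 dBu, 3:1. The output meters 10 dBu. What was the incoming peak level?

16 dBu

Stripping the +4 dB make-up gives 6 dBu at the gain stage.
Post-compression overshoot = 6 − 1 = 5 dB.
Undo the ratio: input overshoot = 5 × 3 = 15 dB, giving input = 16 dBu.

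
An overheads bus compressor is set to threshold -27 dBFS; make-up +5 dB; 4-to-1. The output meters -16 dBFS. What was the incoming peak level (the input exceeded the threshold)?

-3 dBFS

Remove make-up: -16 − 5 = -21 dBFS.
Post-compression overshoot = -21 − (-27) = 6 dB.
Undo the ratio: input overshoot = 6 × 4 = 24 dB, giving input = -3 dBFS.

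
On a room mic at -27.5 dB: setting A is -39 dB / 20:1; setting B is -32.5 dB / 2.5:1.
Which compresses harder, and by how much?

A: GR = 11.5 − 11.5/20 = 10.925 dB.
B: GR = 5 − 5/2.5 = 3 dB.
A reduces 7.925 dB more.

A, by 7.925 dB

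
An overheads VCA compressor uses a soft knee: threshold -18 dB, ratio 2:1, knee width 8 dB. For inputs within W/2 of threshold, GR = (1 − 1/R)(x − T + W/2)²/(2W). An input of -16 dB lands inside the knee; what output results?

-17.125 dB

x − T + W/2 = -16 − (-18) + 4 = 6.
GR = (1 − 1/2) × 6² / 16 = 0.5 × 36 / 16 = 1.125 dB.
Output = -16 − 1.125 = -17.125 dB.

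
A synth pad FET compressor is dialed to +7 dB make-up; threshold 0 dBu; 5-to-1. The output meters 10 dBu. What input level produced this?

15 dBu

Stripping the +7 dB make-up gives 3 dBu at the gain stage.
Post-compression overshoot = 3 − 0 = 3 dB.
Input overshoot = R × output overshoot = 15 dB → input = 0 + 15 = 15 dBu.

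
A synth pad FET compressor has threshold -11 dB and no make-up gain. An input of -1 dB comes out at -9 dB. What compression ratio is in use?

Input overshoot = -1 − (-11) = 10 dB; output overshoot = -9 − (-11) = 2 dB.
Ratio = 10 / 2 = 5.

5:1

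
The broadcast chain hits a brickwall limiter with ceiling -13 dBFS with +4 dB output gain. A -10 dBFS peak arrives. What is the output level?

-9 dBFS

A brickwall limiter is an ∞:1 compressor: any input above the ceiling is clamped to -13 dBFS.
Output gain then adds 4 dB: -13 + 4 = -9 dBFS.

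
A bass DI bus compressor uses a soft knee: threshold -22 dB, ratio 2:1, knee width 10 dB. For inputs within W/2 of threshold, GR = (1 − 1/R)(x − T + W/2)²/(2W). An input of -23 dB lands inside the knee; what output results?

-23.4 dB

x − T + W/2 = -23 − (-22) + 5 = 4.
GR = (1 − 1/2) × 4² / 20 = 0.5 × 16 / 20 = 0.4 dB.
Output = -23 − 0.4 = -23.4 dB.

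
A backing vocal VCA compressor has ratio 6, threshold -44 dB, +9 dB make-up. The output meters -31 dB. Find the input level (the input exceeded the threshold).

-20 dB

Before make-up, the level was -31 − 9 = -40 dB.
The compressed level sits -40 − (-44) = 4 dB over threshold.
Before 6:1 compression the overshoot was 4 × 6 = 24 dB, so input = -44 + 24 = -20 dB.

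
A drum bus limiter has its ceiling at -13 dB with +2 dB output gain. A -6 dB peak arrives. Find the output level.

The limiter clamps the peak to its -13 dB ceiling.
Output gain then adds 2 dB: -13 + 2 = -11 dB.

-11 dB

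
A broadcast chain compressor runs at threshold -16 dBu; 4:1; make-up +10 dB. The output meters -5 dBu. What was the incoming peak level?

-12 dBu

Stripping the +10 dB make-up gives -15 dBu at the gain stage.
That's 1 dB above the -16 dBu threshold.
Input overshoot = R × output overshoot = 4 dB → input = -16 + 4 = -12 dBu.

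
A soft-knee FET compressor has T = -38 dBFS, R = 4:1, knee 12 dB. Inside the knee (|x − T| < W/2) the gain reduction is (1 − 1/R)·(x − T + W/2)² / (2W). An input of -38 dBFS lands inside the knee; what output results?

x − T + W/2 = -38 − (-38) + 6 = 6.
GR = (1 − 1/4) × 6² / 24 = 0.75 × 36 / 24 = 1.125 dB.
Output = -38 − 1.125 = -39.125 dBFS.

-39.125 dBFS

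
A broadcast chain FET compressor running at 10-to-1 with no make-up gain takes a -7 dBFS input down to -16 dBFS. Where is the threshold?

Let T be the threshold. Output overshoot = (input overshoot)/R, so -16 − T = (-7 − T)/10.
10·(-16 − T) = -7 − T → 9·T = -160 − (-7) = -153.
T = -153/9 = -17 dBFS.

-17 dBFS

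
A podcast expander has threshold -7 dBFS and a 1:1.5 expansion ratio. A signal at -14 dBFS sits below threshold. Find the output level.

-17.5 dBFS

Below threshold, a 1:1.5 expander applies gain = (1.5−1)×(T − x) of attenuation.
(1.5−1) × 7 = 3.5 dB, so output = -14 − 3.5 = -17.5 dBFS.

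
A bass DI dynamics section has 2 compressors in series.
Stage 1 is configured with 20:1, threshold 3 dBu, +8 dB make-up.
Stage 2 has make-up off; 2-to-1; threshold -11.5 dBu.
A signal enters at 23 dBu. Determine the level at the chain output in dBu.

0.25 dBu

Stage 1: overshoot 20 dB → 20/20 = 1 dB → 4 dBu; +8 dB make-up → 12 dBu.
Stage 2: overshoot 23.5 dB → 23.5/2 = 11.75 dB → 0.25 dBu.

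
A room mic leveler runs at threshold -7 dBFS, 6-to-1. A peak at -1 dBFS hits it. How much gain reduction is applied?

5 dB

The signal is 6 dB above threshold.
At 6:1, output sits 6/6 = 1 dB above threshold.
So the signal is attenuated by 6 − 1 = 5 dB.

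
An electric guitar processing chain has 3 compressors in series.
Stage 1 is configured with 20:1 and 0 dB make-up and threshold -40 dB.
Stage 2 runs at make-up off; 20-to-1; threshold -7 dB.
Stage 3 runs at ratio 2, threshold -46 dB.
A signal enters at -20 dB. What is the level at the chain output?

-42.5 dB

Stage 1: 20 dB above -40 dB, reduced 20:1 to 1 dB above → -39 dB.
Stage 2: -39 dB is at or below the -7 dB threshold — no compression; output -39 dB.
Stage 3: overshoot 7 dB → 7/2 = 3.5 dB → -42.5 dB.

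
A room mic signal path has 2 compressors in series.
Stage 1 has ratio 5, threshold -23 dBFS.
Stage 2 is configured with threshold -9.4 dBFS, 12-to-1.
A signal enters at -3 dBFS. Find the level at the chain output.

Stage 1: -3 dBFS is 20 dB over -23 dBFS; at 5:1 that becomes 4 dB over, giving -19 dBFS.
Stage 2: below threshold (-19 ≤ -9.4); passes unchanged; output -19 dBFS.

-19 dBFS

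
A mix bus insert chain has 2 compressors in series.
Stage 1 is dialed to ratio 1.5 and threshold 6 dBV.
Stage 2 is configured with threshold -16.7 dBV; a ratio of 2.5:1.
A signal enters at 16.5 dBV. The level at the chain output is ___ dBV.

Stage 1: 16.5 dBV is 10.5 dB over 6 dBV; at 1.5:1 that becomes 7 dB over, giving 13 dBV.
Stage 2: 29.7 dB above -16.7 dBV, reduced 2.5:1 to 11.88 dB above → -4.82 dBV.

-4.82 dBV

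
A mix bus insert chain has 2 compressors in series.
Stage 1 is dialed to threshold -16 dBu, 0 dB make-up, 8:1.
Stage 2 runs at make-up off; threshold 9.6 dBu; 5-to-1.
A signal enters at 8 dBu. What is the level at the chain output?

-13 dBu

Stage 1: 8 dBu is 24 dB over -16 dBu; at 8:1 that becomes 3 dB over, giving -13 dBu.
Stage 2: -13 dBu is at or below the 9.6 dBu threshold — no compression; output -13 dBu.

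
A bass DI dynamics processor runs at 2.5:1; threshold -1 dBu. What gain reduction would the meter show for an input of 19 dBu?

19 dBu exceeds the threshold by 20 dB.
After 2.5:1 compression the overshoot becomes 20/2.5 = 8 dB.
GR = overshoot in − overshoot out = 20 − 8 = 12 dB.

12 dB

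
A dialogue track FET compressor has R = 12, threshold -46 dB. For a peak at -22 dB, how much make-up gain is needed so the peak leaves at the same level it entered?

22 dB

The peak compresses to -46 + 24/12 = -44 dB.
To reach -22 dB requires -22 − (-44) = 22 dB of make-up.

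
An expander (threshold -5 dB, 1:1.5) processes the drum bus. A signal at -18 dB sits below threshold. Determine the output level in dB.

Below threshold, a 1:1.5 expander applies gain = (1.5−1)×(T − x) of attenuation.
(1.5−1) × 13 = 6.5 dB, so output = -18 − 6.5 = -24.5 dB.

-24.5 dB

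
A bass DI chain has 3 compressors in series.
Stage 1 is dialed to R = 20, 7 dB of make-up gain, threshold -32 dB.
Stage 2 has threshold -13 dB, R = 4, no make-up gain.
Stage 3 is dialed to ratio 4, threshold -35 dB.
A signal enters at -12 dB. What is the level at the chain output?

-32.25 dB

Stage 1: -12 dB is 20 dB over -32 dB; at 20:1 that becomes 1 dB over, giving -31 dB; +7 dB make-up → -24 dB.
Stage 2: below threshold (-24 ≤ -13); passes unchanged; output -24 dB.
Stage 3: overshoot 11 dB → 11/4 = 2.75 dB → -32.25 dB.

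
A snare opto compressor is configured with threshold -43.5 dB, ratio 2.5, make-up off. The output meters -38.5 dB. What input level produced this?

-31 dB

The compressed level sits -38.5 − (-43.5) = 5 dB over threshold.
Undo the ratio: input overshoot = 5 × 2.5 = 12.5 dB, giving input = -31 dB.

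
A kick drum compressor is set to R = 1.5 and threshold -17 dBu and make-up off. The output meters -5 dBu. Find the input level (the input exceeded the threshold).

1 dBu

The compressed level sits -5 − (-17) = 12 dB over threshold.
Input overshoot = R × output overshoot = 18 dB → input = -17 + 18 = 1 dBu.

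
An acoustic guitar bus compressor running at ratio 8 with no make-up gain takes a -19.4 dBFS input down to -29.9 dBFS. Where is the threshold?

Gain reduction = -19.4 − (-29.9) = 10.5 dB; output overshoot = GR / (R − 1) = 10.5 / 7 = 1.5 dB.
Threshold = output − output overshoot = -29.9 − 1.5 = -31.4 dBFS.

-31.4 dBFS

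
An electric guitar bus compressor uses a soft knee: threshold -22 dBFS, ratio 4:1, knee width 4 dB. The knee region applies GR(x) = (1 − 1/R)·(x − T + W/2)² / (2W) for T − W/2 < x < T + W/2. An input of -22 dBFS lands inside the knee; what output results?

-22.375 dBFS

x − T + W/2 = -22 − (-22) + 2 = 2.
GR = (1 − 1/4) × 2² / 8 = 0.75 × 4 / 8 = 0.375 dB.
Output = -22 − 0.375 = -22.375 dBFS.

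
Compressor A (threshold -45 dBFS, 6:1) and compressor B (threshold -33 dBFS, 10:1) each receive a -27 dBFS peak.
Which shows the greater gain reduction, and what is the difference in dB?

A, by 9.6 dB

A: 18 dB over, compressed to 3 dB over, so 15 dB of GR.
B: 6 dB over, compressed to 0.6 dB over, so 5.4 dB of GR.
Difference: 9.6 dB in favour of A.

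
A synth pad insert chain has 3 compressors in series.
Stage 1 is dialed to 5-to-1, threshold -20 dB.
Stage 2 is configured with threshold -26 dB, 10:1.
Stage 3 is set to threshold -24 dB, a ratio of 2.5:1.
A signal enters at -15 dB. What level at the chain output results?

-25.3 dB

Stage 1: 5 dB above -20 dB, reduced 5:1 to 1 dB above → -19 dB.
Stage 2: overshoot 7 dB → 7/10 = 0.7 dB → -25.3 dB.
Stage 3: -25.3 dB ≤ -24 dB, so stage 3 doesn't engage; output -25.3 dB.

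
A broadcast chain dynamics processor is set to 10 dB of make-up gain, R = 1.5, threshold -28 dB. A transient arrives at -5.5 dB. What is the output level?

-3 dB

The input is 22.5 dB above the -28 dB threshold.
At 1.5:1 the overshoot is divided by 1.5, leaving 15 dB above threshold.
So the level is -28 + 15 = -13 dB; make-up adds 10 dB, giving -3 dB.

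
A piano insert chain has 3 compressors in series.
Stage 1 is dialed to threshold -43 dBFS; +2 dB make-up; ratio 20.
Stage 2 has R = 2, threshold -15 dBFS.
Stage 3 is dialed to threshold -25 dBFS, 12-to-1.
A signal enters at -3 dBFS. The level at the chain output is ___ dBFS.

-39 dBFS

Stage 1: -3 dBFS is 40 dB over -43 dBFS; at 20:1 that becomes 2 dB over, giving -41 dBFS; +2 dB make-up → -39 dBFS.
Stage 2: -39 dBFS is at or below the -15 dBFS threshold — no compression; output -39 dBFS.
Stage 3: below threshold (-39 ≤ -25); passes unchanged; output -39 dBFS.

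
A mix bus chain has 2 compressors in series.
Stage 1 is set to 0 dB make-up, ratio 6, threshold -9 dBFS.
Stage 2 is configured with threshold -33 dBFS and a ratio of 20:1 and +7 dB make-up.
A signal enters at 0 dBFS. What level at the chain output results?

Stage 1: 0 dBFS is 9 dB over -9 dBFS; at 6:1 that becomes 1.5 dB over, giving -7.5 dBFS.
Stage 2: overshoot 25.5 dB → 25.5/20 = 1.275 dB → -31.725 dBFS; +7 dB make-up → -24.725 dBFS.

-24.725 dBFS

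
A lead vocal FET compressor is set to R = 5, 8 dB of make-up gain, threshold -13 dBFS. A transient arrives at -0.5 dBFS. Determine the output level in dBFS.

-2.5 dBFS

The input is 12.5 dB above the -13 dBFS threshold.
At 5:1 the overshoot is divided by 5, leaving 2.5 dB above threshold.
That puts the output at -10.5 dBFS; make-up adds 8 dB, giving -2.5 dBFS.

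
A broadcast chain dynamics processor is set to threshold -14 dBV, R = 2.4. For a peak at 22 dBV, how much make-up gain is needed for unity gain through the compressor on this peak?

The peak compresses to -14 + 36/2.4 = 1 dBV.
To reach 22 dBV requires 22 − 1 = 21 dB of make-up.

21 dB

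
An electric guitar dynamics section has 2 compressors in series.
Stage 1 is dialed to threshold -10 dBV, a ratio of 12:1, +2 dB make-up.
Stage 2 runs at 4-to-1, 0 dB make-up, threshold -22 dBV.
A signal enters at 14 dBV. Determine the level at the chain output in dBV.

Stage 1: 24 dB above -10 dBV, reduced 12:1 to 2 dB above → -8 dBV; +2 dB make-up → -6 dBV.
Stage 2: 16 dB above -22 dBV, reduced 4:1 to 4 dB above → -18 dBV.

-18 dBV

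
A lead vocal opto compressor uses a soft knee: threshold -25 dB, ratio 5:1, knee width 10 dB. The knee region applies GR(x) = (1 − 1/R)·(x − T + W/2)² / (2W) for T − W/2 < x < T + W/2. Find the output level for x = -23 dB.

x − T + W/2 = -23 − (-25) + 5 = 7.
GR = (1 − 1/5) × 7² / 20 = 0.8 × 49 / 20 = 1.96 dB.
Output = -23 − 1.96 = -24.96 dB.

-24.96 dB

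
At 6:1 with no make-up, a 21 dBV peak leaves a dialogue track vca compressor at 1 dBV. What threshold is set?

Let T be the threshold. Output overshoot = (input overshoot)/R, so 1 − T = (21 − T)/6.
6·(1 − T) = 21 − T → 5·T = 6 − 21 = -15.
T = -15/5 = -3 dBV.

-3 dBV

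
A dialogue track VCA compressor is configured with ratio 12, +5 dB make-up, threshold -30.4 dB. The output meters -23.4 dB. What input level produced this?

Remove make-up: -23.4 − 5 = -28.4 dB.
Post-compression overshoot = -28.4 − (-30.4) = 2 dB.
Input overshoot = R × output overshoot = 24 dB → input = -30.4 + 24 = -6.4 dB.

-6.4 dB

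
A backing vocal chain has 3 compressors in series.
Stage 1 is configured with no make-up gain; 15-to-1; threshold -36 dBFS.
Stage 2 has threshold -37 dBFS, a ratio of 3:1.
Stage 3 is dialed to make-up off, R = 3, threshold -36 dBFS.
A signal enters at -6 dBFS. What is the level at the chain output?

Stage 1: -6 dBFS is 30 dB over -36 dBFS; at 15:1 that becomes 2 dB over, giving -34 dBFS.
Stage 2: 3 dB above -37 dBFS, reduced 3:1 to 1 dB above → -36 dBFS.
Stage 3: -36 dBFS ≤ -36 dBFS, so stage 3 doesn't engage; output -36 dBFS.

-36 dBFS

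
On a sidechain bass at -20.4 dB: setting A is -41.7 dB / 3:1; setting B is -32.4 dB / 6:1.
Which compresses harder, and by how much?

A, by 4.2 dB

A: 21.3 dB over, compressed to 7.1 dB over, so 14.2 dB of GR.
B: 12 dB over, compressed to 2 dB over, so 10 dB of GR.
Difference: 4.2 dB in favour of A.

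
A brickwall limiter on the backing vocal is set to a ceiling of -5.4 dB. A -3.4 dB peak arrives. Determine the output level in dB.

-5.4 dB

The limiter clamps the peak to its -5.4 dB ceiling.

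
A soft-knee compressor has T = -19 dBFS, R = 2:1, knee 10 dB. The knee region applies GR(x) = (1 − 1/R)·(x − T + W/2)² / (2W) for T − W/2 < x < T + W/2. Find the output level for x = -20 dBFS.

x − T + W/2 = -20 − (-19) + 5 = 4.
GR = (1 − 1/2) × 4² / 20 = 0.5 × 16 / 20 = 0.4 dB.
Output = -20 − 0.4 = -20.4 dBFS.

-20.4 dBFS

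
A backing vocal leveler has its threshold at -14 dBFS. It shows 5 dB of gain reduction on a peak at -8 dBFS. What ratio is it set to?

6:1

Input overshoot = -8 − (-14) = 6 dB.
Output overshoot = 6 − 5 = 1 dB.
Ratio = input overshoot / output overshoot = 6 / 1 = 6.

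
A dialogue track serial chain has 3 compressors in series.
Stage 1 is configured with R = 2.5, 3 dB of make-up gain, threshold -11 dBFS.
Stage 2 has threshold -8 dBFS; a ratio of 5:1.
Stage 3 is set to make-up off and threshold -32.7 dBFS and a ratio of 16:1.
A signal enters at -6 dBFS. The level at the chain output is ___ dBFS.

-31.13125 dBFS

Stage 1: overshoot 5 dB → 5/2.5 = 2 dB → -9 dBFS; +3 dB make-up → -6 dBFS.
Stage 2: 2 dB above -8 dBFS, reduced 5:1 to 0.4 dB above → -7.6 dBFS.
Stage 3: 25.1 dB above -32.7 dBFS, reduced 16:1 to 1.56875 dB above → -31.13125 dBFS.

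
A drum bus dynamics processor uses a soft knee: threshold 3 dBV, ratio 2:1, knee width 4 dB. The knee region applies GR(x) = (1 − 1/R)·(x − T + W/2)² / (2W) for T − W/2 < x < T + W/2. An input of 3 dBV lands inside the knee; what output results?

x − T + W/2 = 3 − 3 + 2 = 2.
GR = (1 − 1/2) × 2² / 8 = 0.5 × 4 / 8 = 0.25 dB.
Output = 3 − 0.25 = 2.75 dBV.

2.75 dBV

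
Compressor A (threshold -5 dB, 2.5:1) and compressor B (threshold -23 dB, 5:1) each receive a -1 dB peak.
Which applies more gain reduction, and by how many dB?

B, by 15.2 dB

A: overshoot 4 dB → output overshoot 1.6 dB → GR 2.4 dB.
B: overshoot 22 dB → output overshoot 4.4 dB → GR 17.6 dB.
B reduces 15.2 dB more.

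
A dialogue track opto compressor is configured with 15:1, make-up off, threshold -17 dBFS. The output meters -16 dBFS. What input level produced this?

That's 1 dB above the -17 dBFS threshold.
Input overshoot = R × output overshoot = 15 dB → input = -17 + 15 = -2 dBFS.

-2 dBFS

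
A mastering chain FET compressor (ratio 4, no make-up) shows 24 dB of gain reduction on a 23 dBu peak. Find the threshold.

Gain reduction = 23 − (-1) = 24 dB; output overshoot = GR / (R − 1) = 24 / 3 = 8 dB.
Threshold = output − output overshoot = -1 − 8 = -9 dBu.

-9 dBu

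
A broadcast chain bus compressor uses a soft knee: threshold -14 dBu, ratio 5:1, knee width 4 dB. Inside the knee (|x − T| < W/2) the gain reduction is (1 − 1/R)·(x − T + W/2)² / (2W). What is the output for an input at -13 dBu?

-13.9 dBu

x − T + W/2 = -13 − (-14) + 2 = 3.
GR = (1 − 1/5) × 3² / 8 = 0.8 × 9 / 8 = 0.9 dB.
Output = -13 − 0.9 = -13.9 dBu.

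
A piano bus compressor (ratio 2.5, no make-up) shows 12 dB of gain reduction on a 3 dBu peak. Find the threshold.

Gain reduction = 3 − (-9) = 12 dB; output overshoot = GR / (R − 1) = 12 / 1.5 = 8 dB.
Threshold = output − output overshoot = -9 − 8 = -17 dBu.

-17 dBu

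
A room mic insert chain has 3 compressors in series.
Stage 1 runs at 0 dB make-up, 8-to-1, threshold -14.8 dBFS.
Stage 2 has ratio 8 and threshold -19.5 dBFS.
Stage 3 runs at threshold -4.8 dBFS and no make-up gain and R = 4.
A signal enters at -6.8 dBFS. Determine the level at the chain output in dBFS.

Stage 1: 8 dB above -14.8 dBFS, reduced 8:1 to 1 dB above → -13.8 dBFS.
Stage 2: 5.7 dB above -19.5 dBFS, reduced 8:1 to 0.7125 dB above → -18.7875 dBFS.
Stage 3: -18.7875 dBFS ≤ -4.8 dBFS, so stage 3 doesn't engage; output -18.7875 dBFS.

-18.7875 dBFS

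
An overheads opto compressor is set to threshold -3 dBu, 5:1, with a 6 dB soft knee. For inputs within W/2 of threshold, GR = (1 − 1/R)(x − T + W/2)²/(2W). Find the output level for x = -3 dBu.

-3.6 dBu

x − T + W/2 = -3 − (-3) + 3 = 3.
GR = (1 − 1/5) × 3² / 12 = 0.8 × 9 / 12 = 0.6 dB.
Output = -3 − 0.6 = -3.6 dBu.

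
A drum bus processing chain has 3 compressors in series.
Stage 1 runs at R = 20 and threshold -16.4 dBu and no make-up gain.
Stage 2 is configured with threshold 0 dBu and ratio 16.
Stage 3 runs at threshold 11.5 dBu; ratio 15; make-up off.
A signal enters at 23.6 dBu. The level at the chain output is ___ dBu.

-14.4 dBu

Stage 1: overshoot 40 dB → 40/20 = 2 dB → -14.4 dBu.
Stage 2: -14.4 dBu ≤ 0 dBu, so stage 2 doesn't engage; output -14.4 dBu.
Stage 3: -14.4 dBu is at or below the 11.5 dBu threshold — no compression; output -14.4 dBu.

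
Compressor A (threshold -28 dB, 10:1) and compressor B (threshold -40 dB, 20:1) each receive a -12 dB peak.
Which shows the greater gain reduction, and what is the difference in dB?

A: 16 dB over, compressed to 1.6 dB over, so 14.4 dB of GR.
B: 28 dB over, compressed to 1.4 dB over, so 26.6 dB of GR.
B applies 12.2 dB more gain reduction.

B, by 12.2 dB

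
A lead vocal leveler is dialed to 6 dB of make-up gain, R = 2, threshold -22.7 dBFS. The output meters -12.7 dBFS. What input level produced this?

-14.7 dBFS

Before make-up, the level was -12.7 − 6 = -18.7 dBFS.
That's 4 dB above the -22.7 dBFS threshold.
Undo the ratio: input overshoot = 4 × 2 = 8 dB, giving input = -14.7 dBFS.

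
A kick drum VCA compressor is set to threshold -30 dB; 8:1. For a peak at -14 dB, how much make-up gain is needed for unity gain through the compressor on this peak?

Overshoot 16 dB → 16/8 = 2 dB after compression, so the compressed level is -30 + 2 = -28 dB.
Make-up = target − compressed = -14 − (-28) = 14 dB.

14 dB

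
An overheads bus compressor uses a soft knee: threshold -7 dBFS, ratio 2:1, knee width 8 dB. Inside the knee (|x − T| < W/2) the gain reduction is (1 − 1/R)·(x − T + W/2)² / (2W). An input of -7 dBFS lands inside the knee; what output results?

x − T + W/2 = -7 − (-7) + 4 = 4.
GR = (1 − 1/2) × 4² / 16 = 0.5 × 16 / 16 = 0.5 dB.
Output = -7 − 0.5 = -7.5 dBFS.

-7.5 dBFS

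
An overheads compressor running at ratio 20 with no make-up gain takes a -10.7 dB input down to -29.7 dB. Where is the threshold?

-30.7 dB

Input is 20 dB above T (since output overshoot × R = input overshoot: (-29.7 − T)·20 = -10.7 − T gives T = -30.7 dB).
Check: -30.7 + (-10.7 − (-30.7))/20 = -30.7 + 1 = -29.7 dB. ✓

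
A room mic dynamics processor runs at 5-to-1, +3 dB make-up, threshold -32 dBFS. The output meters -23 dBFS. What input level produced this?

-2 dBFS

Remove make-up: -23 − 3 = -26 dBFS.
The compressed level sits -26 − (-32) = 6 dB over threshold.
Undo the ratio: input overshoot = 6 × 5 = 30 dB, giving input = -2 dBFS.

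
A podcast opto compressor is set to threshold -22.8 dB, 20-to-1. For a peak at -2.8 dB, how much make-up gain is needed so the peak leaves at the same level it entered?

19 dB

The peak compresses to -22.8 + 20/20 = -21.8 dB.
To reach -2.8 dB requires -2.8 − (-21.8) = 19 dB of make-up.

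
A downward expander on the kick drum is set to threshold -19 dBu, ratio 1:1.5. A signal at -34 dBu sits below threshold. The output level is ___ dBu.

-41.5 dBu

The input is 15 dB below the -19 dBu threshold.
A 1:1.5 expander multiplies undershoot by 1.5: 15 × 1.5 = 22.5 dB below threshold.
Output = -19 − 22.5 = -41.5 dBu.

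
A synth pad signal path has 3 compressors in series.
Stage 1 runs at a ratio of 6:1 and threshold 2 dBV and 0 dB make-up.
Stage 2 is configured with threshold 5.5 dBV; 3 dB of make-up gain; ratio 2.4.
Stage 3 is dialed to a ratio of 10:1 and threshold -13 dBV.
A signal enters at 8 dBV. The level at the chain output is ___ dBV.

-11.1 dBV

Stage 1: overshoot 6 dB → 6/6 = 1 dB → 3 dBV.
Stage 2: below threshold (3 ≤ 5.5); passes unchanged; make-up brings it to 6 dBV.
Stage 3: 19 dB above -13 dBV, reduced 10:1 to 1.9 dB above → -11.1 dBV.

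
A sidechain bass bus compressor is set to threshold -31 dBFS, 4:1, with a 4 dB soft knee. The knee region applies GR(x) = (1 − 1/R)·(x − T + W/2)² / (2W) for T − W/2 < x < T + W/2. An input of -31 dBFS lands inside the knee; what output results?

-31.375 dBFS

x − T + W/2 = -31 − (-31) + 2 = 2.
GR = (1 − 1/4) × 2² / 8 = 0.75 × 4 / 8 = 0.375 dB.
Output = -31 − 0.375 = -31.375 dBFS.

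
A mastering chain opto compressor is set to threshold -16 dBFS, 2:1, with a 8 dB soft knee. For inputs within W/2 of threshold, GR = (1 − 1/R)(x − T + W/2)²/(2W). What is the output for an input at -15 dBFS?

x − T + W/2 = -15 − (-16) + 4 = 5.
GR = (1 − 1/2) × 5² / 16 = 0.5 × 25 / 16 = 0.78125 dB.
Output = -15 − 0.78125 = -15.78125 dBFS.

-15.78125 dBFS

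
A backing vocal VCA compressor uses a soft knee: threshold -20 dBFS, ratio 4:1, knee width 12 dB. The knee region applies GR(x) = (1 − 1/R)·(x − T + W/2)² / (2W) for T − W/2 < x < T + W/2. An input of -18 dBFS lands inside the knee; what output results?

x − T + W/2 = -18 − (-20) + 6 = 8.
GR = (1 − 1/4) × 8² / 24 = 0.75 × 64 / 24 = 2 dB.
Output = -18 − 2 = -20 dBFS.

-20 dBFS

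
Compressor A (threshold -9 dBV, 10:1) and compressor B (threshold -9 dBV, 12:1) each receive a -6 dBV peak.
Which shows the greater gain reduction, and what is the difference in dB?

B, by 0.05 dB

A: overshoot 3 dB → output overshoot 0.3 dB → GR 2.7 dB.
B: overshoot 3 dB → output overshoot 0.25 dB → GR 2.75 dB.
Difference: 0.05 dB in favour of B.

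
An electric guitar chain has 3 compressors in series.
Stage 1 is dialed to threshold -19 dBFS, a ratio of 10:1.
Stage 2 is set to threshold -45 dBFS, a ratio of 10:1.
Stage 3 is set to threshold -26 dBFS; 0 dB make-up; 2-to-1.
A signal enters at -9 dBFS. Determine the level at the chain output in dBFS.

Stage 1: overshoot 10 dB → 10/10 = 1 dB → -18 dBFS.
Stage 2: -18 dBFS is 27 dB over -45 dBFS; at 10:1 that becomes 2.7 dB over, giving -42.3 dBFS.
Stage 3: below threshold (-42.3 ≤ -26); passes unchanged; output -42.3 dBFS.

-42.3 dBFS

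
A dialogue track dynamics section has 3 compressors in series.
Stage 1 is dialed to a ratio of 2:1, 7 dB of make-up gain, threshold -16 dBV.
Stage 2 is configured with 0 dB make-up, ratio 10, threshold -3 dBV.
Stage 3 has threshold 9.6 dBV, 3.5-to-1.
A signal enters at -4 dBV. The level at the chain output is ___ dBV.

Stage 1: overshoot 12 dB → 12/2 = 6 dB → -10 dBV; +7 dB make-up → -3 dBV.
Stage 2: -3 dBV ≤ -3 dBV, so stage 2 doesn't engage; output -3 dBV.
Stage 3: -3 dBV ≤ 9.6 dBV, so stage 3 doesn't engage; output -3 dBV.

-3 dBV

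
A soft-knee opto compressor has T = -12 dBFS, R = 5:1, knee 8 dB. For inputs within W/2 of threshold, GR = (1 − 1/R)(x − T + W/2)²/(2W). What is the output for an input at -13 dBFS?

-13.45 dBFS

x − T + W/2 = -13 − (-12) + 4 = 3.
GR = (1 − 1/5) × 3² / 16 = 0.8 × 9 / 16 = 0.45 dB.
Output = -13 − 0.45 = -13.45 dBFS.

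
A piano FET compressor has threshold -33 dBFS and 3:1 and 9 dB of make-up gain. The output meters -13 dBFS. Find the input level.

0 dBFS

Before make-up, the level was -13 − 9 = -22 dBFS.
The compressed level sits -22 − (-33) = 11 dB over threshold.
Undo the ratio: input overshoot = 11 × 3 = 33 dB, giving input = 0 dBFS.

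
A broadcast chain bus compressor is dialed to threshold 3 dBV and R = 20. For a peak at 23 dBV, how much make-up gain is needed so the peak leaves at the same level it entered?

Without make-up, output = threshold + overshoot/20 = 3 + 1 = 4 dBV.
Gap to target: 19 dB.

19 dB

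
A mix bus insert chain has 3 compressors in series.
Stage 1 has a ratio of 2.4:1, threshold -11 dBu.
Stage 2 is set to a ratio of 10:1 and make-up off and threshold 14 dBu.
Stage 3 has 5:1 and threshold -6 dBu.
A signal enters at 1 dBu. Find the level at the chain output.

-6 dBu

Stage 1: 12 dB above -11 dBu, reduced 2.4:1 to 5 dB above → -6 dBu.
Stage 2: -6 dBu ≤ 14 dBu, so stage 2 doesn't engage; output -6 dBu.
Stage 3: -6 dBu is at or below the -6 dBu threshold — no compression; output -6 dBu.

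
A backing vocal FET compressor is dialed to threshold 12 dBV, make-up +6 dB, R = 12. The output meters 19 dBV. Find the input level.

24 dBV

Remove make-up: 19 − 6 = 13 dBV.
That's 1 dB above the 12 dBV threshold.
Before 12:1 compression the overshoot was 1 × 12 = 12 dB, so input = 12 + 12 = 24 dBV.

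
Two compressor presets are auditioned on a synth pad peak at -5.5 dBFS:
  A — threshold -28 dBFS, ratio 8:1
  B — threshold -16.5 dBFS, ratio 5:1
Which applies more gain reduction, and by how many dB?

A, by 10.8875 dB

A: GR = 22.5 − 22.5/8 = 19.6875 dB.
B: GR = 11 − 11/5 = 8.8 dB.
Difference: 10.8875 dB in favour of A.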